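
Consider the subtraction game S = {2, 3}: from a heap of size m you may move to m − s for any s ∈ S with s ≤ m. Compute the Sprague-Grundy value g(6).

0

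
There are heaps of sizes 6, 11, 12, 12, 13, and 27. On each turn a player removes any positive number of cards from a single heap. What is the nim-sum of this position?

In binary:
  00110  (6)
  01011  (11)
  01100  (12)
  01100  (12)
  01101  (13)
  11011  (27)
  -----
  11011  (27)

27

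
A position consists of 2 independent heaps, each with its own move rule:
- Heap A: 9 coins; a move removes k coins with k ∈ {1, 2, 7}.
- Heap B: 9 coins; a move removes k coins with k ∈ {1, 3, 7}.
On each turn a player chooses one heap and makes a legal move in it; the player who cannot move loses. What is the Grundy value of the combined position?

For heap A, compute g(0), g(1), … with moves {1, 2, 7}:
g(0) = mex{} = 0
g(1) = mex{0} = 1
g(2) = mex{0,1} = 2
g(3) = mex{1,2} = 0
g(4) = mex{0,2} = 1
g(5) = mex{0,1} = 2
g(6) = mex{1,2} = 0
g(7) = mex{0,2} = 1
g(8) = mex{0,1} = 2
g(9) = mex{1,2} = 0
So g(9) = 0.
For heap B, compute g(0), g(1), … with moves {1, 3, 7}:
k:     0  1  2  3  4  5  6  7  8  9
g(k):  0  1  0  1  0  1  0  1  0  1
So g(9) = 1.
The value of a disjunctive sum is the nim-sum of the parts.
Combined value = 0 XOR 1 = 1.

1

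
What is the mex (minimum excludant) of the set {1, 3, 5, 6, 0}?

2

The values 0, 1 are all present; 2 is the first non-negative integer missing from the set.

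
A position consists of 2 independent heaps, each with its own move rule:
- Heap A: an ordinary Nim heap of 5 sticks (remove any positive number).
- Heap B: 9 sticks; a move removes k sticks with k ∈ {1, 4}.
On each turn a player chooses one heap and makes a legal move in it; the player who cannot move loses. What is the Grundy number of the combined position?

7

Heap A is a plain Nim heap of size 5, so its Grundy value is 5.
Grundy values for heap B (subtraction set {1, 4}):
k:     0  1  2  3  4  5  6  7  8  9
g(k):  0  1  0  1  2  0  1  0  1  2
So g(9) = 2.
The value of a disjunctive sum is the nim-sum of the parts.
Combined value = 5 ⊕ 2 = 7.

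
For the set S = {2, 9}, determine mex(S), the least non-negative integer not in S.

0 is not in the set, so the mex is 0.

0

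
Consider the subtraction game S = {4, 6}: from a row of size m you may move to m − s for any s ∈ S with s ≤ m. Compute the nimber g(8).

Compute g(0), g(1), … for moves {4, 6}:
k:     0  1  2  3  4  5  6  7  8
g(k):  0  0  0  0  1  1  1  1  2
So g(8) = 2.

2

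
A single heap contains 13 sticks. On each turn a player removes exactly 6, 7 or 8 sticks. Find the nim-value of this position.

2

Build the Grundy sequence with g(k) = mex{g(k−s) : s ∈ {6, 7, 8}, s ≤ k}:
k:     0  1  2  3  4  5  6  7  8  9 10 11 12 13
g(k):  0  0  0  0  0  0  1  1  1  1  1  1  2  2
So g(13) = 2.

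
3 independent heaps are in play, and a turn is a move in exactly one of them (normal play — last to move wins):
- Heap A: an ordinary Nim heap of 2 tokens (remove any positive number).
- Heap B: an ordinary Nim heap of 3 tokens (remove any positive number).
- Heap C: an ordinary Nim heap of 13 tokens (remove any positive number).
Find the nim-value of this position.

Heap A is a plain Nim heap of size 2, so its Grundy value is 2.
Heap B is a plain Nim heap of size 3, so its Grundy value is 3.
Heap C is a plain Nim heap of size 13, so its Grundy value is 13.
The value of a disjunctive sum is the nim-sum of the parts.
Combined value = 2 ⊕ 3 ⊕ 13 = 12.

12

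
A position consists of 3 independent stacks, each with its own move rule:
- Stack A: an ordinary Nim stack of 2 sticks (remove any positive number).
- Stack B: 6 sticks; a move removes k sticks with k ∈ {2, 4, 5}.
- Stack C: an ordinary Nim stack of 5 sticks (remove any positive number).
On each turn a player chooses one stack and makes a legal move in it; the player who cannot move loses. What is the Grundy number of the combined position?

4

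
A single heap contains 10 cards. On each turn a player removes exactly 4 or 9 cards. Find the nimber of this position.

2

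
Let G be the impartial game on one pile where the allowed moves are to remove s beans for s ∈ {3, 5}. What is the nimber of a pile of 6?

2

Build the Grundy sequence with g(k) = mex{g(k−s) : s ∈ {3, 5}, s ≤ k}:
k:     0  1  2  3  4  5  6
g(k):  0  0  0  1  1  1  2
So g(6) = 2.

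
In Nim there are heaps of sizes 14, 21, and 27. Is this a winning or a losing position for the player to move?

Losing position

Compute the nim-sum pairwise:
14 ⊕ 21 = 27
27 ⊕ 27 = 0
The nim-sum is 0, so this is a P-position: the player to move is in a losing position under optimal play.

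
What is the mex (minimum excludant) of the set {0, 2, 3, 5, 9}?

0 is in the set but 1 is not, so the mex is 1.

1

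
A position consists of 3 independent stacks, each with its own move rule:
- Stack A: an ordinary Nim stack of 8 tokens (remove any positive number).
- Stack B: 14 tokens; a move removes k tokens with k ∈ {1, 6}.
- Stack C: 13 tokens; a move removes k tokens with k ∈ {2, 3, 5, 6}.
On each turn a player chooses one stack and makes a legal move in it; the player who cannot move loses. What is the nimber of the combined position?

Stack A is a plain Nim stack of size 8, so its Grundy value is 8.
Grundy values for stack B (subtraction set {1, 6}):
g(0) = mex{} = 0
g(1) = mex{0} = 1
g(2) = mex{1} = 0
g(3) = mex{0} = 1
g(4) = mex{1} = 0
g(5) = mex{0} = 1
g(6) = mex{0,1} = 2
g(7) = mex{1,2} = 0
g(8) = mex{0} = 1
g(9) = mex{1} = 0
g(10) = mex{0} = 1
g(11) = mex{1} = 0
g(12) = mex{0,2} = 1
g(13) = mex{0,1} = 2
g(14) = mex{1,2} = 0
So g(14) = 0.
For stack C, compute g(0), g(1), … with moves {2, 3, 5, 6}:
k:     0  1  2  3  4  5  6  7  8  9 10 11 12 13
g(k):  0  0  1  1  2  2  3  3  0  0  1  1  2  2
So g(13) = 2.
The value of a disjunctive sum is the nim-sum of the parts.
Combined value = 8 XOR 0 XOR 2 = 10.

10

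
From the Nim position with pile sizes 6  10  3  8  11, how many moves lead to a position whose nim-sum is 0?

3

Nim-sum: 6 ⊕ 10 ⊕ 3 ⊕ 8 ⊕ 11 = 12.
The overall nim-sum is X = 12. A pile of size p has a winning move iff p XOR X < p (reduce it to p XOR X).
  6: 6 XOR 12 = 10 ≥ 6 — no move.
  10: 10 XOR 12 = 6 < 10 — winning move (to 6).
  3: 3 XOR 12 = 15 ≥ 3 — no move.
  8: 8 XOR 12 = 4 < 8 — winning move (to 4).
  11: 11 XOR 12 = 7 < 11 — winning move (to 7).
That gives 3 winning moves.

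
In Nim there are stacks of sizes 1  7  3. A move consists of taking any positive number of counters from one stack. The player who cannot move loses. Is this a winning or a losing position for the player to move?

Winning position

Compute the nim-sum pairwise:
1 ⊕ 7 = 6
6 ⊕ 3 = 5
The nim-sum is 5 ≠ 0, so this is an N-position: the player to move can win.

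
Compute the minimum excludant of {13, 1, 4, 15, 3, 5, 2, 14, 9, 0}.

6

The values 0, 1, 2, 3, 4, 5 are all present; 6 is the first non-negative integer missing from the set.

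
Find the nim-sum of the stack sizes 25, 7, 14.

Write each in binary and XOR column by column:
  11001  (25)
  00111  (7)
  01110  (14)
  -----
  10000  (16)

16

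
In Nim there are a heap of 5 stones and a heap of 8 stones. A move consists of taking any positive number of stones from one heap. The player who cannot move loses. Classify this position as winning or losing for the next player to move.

Winning position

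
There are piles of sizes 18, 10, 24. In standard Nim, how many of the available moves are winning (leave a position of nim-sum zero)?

Bitwise XOR of the heap sizes:
  10010  (18)
  01010  (10)
  11000  (24)
  -----
  00000  (0)
The nim-sum is already 0, so every move leaves a nonzero nim-sum — there are no winning moves.

0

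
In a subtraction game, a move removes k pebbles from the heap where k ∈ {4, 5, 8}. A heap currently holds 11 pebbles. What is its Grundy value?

2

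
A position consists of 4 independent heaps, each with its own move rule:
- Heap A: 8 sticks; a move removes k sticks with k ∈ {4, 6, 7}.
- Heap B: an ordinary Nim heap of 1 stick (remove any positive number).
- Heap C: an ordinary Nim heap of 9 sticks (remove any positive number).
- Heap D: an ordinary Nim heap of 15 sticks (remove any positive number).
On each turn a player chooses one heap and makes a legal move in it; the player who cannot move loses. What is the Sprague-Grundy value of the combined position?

Grundy values for heap A (subtraction set {4, 6, 7}):
g(0) = mex{} = 0
g(1) = mex{} = 0
g(2) = mex{} = 0
g(3) = mex{} = 0
g(4) = mex{0} = 1
g(5) = mex{0} = 1
g(6) = mex{0} = 1
g(7) = mex{0} = 1
g(8) = mex{0,1} = 2
So g(8) = 2.
Heap B is a plain Nim heap of size 1, so its Grundy value is 1.
Heap C is a plain Nim heap of size 9, so its Grundy value is 9.
Heap D is a plain Nim heap of size 15, so its Grundy value is 15.
By the Sprague-Grundy theorem, the Grundy value of a sum of independent games is the XOR of the component values.
Combined value = 2 XOR 1 XOR 9 XOR 15 = 5.

5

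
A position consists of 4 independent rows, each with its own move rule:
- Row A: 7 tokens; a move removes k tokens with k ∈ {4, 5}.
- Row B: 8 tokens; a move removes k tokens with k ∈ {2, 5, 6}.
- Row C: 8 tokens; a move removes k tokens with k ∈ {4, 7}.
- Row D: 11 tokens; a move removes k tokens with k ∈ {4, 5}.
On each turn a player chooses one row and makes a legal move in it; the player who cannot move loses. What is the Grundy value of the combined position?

3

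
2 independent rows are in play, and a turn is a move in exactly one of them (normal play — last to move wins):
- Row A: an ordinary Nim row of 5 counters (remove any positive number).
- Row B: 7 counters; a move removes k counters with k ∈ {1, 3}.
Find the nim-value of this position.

Row A is a plain Nim row of size 5, so its Grundy value is 5.
Build the Grundy sequence for row B with g(k) = mex{g(k−s) : s ∈ {1, 3}, s ≤ k}:
k:     0  1  2  3  4  5  6  7
g(k):  0  1  0  1  0  1  0  1
So g(7) = 1.
The value of a disjunctive sum is the nim-sum of the parts.
Combined value = 5 XOR 1 = 4.

4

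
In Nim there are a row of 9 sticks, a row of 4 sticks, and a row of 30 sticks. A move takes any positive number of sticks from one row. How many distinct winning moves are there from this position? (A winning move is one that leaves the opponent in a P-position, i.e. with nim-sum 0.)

Nim-sum: 9 XOR 4 XOR 30 = 19.
The overall nim-sum is X = 19. A row of size p has a winning move iff p XOR X < p (reduce it to p XOR X).
  9: 9 XOR 19 = 26 ≥ 9 — no move.
  4: 4 XOR 19 = 23 ≥ 4 — no move.
  30: 30 XOR 19 = 13 < 30 — winning move (to 13).
That gives 1 winning move.

1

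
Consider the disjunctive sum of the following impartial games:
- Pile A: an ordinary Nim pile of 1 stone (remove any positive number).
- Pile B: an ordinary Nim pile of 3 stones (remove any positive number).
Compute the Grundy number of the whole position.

Pile A is a plain Nim pile of size 1, so its Grundy value is 1.
Pile B is a plain Nim pile of size 3, so its Grundy value is 3.
The value of a disjunctive sum is the nim-sum of the parts.
Combined value = 1 XOR 3 = 2.

2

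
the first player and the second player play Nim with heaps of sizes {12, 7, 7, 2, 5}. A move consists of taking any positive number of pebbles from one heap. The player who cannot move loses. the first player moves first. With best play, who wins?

the first player wins

Nim-sum: 12 XOR 7 XOR 7 XOR 2 XOR 5 = 11.
The nim-sum is 11 ≠ 0, so this is an N-position: the player to move can win; the first player has a winning move.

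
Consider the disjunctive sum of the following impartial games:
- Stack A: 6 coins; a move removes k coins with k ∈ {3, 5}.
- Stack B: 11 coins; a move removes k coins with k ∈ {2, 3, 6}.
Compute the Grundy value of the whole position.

3

For stack A, compute g(0), g(1), … with moves {3, 5}:
g(0) = mex{} = 0
g(1) = mex{} = 0
g(2) = mex{} = 0
g(3) = mex{0} = 1
g(4) = mex{0} = 1
g(5) = mex{0} = 1
g(6) = mex{0,1} = 2
So g(6) = 2.
Grundy values for stack B (subtraction set {2, 3, 6}):
k:     0  1  2  3  4  5  6  7  8  9 10 11
g(k):  0  0  1  1  2  0  3  1  2  0  0  1
So g(11) = 1.
By the Sprague-Grundy theorem, the Grundy value of a sum of independent games is the XOR of the component values.
Combined value = 2 XOR 1 = 3.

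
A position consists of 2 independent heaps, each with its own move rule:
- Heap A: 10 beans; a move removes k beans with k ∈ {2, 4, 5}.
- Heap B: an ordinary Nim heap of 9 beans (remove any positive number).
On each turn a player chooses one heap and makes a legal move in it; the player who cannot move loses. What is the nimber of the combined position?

Build the Grundy sequence for heap A with g(k) = mex{g(k−s) : s ∈ {2, 4, 5}, s ≤ k}:
g(0) = mex{} = 0
g(1) = mex{} = 0
g(2) = mex{0} = 1
g(3) = mex{0} = 1
g(4) = mex{0,1} = 2
g(5) = mex{0,1} = 2
g(6) = mex{0,1,2} = 3
g(7) = mex{1,2} = 0
g(8) = mex{1,2,3} = 0
g(9) = mex{0,2} = 1
g(10) = mex{0,2,3} = 1
So g(10) = 1.
Heap B is a plain Nim heap of size 9, so its Grundy value is 9.
By the Sprague-Grundy theorem, the Grundy value of a sum of independent games is the XOR of the component values.
Combined value = 1 XOR 9 = 8.

8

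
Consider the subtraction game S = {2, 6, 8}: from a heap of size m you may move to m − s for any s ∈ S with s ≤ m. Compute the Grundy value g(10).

3

Build the Grundy sequence with g(k) = mex{g(k−s) : s ∈ {2, 6, 8}, s ≤ k}:
k:     0  1  2  3  4  5  6  7  8  9 10
g(k):  0  0  1  1  0  0  1  1  2  2  3
So g(10) = 3.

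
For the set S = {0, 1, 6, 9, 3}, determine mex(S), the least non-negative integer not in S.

The values 0, 1 are all present; 2 is the first non-negative integer missing from the set.

2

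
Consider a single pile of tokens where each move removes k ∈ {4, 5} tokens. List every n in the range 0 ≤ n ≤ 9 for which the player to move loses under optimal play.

0, 1, 2, 3, 9

Compute g(0), g(1), … for moves {4, 5}:
g(0) = mex{} = 0
g(1) = mex{} = 0
g(2) = mex{} = 0
g(3) = mex{} = 0
g(4) = mex{0} = 1
g(5) = mex{0} = 1
g(6) = mex{0} = 1
g(7) = mex{0} = 1
g(8) = mex{0,1} = 2
g(9) = mex{1} = 0
The P-positions (g = 0) in 0..9 are 0, 1, 2, 3, 9.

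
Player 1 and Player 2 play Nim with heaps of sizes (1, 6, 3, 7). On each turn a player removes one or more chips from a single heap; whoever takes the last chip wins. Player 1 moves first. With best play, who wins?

Player 1 wins

Compute the nim-sum pairwise:
1 XOR 6 = 7
7 XOR 3 = 4
4 XOR 7 = 3
The nim-sum is 3 ≠ 0, so this is an N-position: the player to move can win; Player 1 has a winning move.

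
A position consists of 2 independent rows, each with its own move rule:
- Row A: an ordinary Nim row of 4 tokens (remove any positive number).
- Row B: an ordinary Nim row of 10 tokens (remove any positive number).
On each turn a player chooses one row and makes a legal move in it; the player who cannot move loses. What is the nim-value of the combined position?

14

Row A is a plain Nim row of size 4, so its Grundy value is 4.
Row B is a plain Nim row of size 10, so its Grundy value is 10.
The value of a disjunctive sum is the nim-sum of the parts.
Combined value = 4 ⊕ 10 = 14.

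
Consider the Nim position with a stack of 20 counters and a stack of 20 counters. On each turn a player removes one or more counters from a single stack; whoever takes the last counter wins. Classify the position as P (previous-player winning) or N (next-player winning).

P-position

Compute the nim-sum pairwise:
20 XOR 20 = 0
The nim-sum is 0, so this is a P-position: the player to move is in a losing position under optimal play.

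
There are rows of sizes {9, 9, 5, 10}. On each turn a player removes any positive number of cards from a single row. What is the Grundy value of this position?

Compute the nim-sum pairwise:
9 ⊕ 9 = 0
0 ⊕ 5 = 5
5 ⊕ 10 = 15

15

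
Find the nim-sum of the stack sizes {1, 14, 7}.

8

Bitwise XOR of the heap sizes:
  0001  (1)
  1110  (14)
  0111  (7)
  ----
  1000  (8)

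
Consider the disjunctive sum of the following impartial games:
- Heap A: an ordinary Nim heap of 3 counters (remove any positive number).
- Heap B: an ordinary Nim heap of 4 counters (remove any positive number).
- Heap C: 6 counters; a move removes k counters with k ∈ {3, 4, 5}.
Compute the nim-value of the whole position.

Heap A is a plain Nim heap of size 3, so its Grundy value is 3.
Heap B is a plain Nim heap of size 4, so its Grundy value is 4.
Grundy values for heap C (subtraction set {3, 4, 5}):
g(0) = mex{} = 0
g(1) = mex{} = 0
g(2) = mex{} = 0
g(3) = mex{0} = 1
g(4) = mex{0} = 1
g(5) = mex{0} = 1
g(6) = mex{0,1} = 2
So g(6) = 2.
By the Sprague-Grundy theorem, the Grundy value of a sum of independent games is the XOR of the component values.
Combined value = 3 XOR 4 XOR 2 = 5.

5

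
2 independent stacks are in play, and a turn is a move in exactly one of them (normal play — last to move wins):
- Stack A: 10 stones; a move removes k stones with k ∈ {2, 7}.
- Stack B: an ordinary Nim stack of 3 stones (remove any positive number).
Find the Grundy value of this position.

For stack A, compute g(0), g(1), … with moves {2, 7}:
g(0) = mex{} = 0
g(1) = mex{} = 0
g(2) = mex{0} = 1
g(3) = mex{0} = 1
g(4) = mex{1} = 0
g(5) = mex{1} = 0
g(6) = mex{0} = 1
g(7) = mex{0} = 1
g(8) = mex{0,1} = 2
g(9) = mex{1} = 0
g(10) = mex{1,2} = 0
So g(10) = 0.
Stack B is a plain Nim stack of size 3, so its Grundy value is 3.
By the Sprague-Grundy theorem, the Grundy value of a sum of independent games is the XOR of the component values.
Combined value = 0 XOR 3 = 3.

3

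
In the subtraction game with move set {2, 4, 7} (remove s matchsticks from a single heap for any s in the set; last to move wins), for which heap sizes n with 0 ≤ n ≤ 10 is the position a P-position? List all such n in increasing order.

Compute g(0), g(1), … for moves {2, 4, 7}:
g(0) = mex{} = 0
g(1) = mex{} = 0
g(2) = mex{0} = 1
g(3) = mex{0} = 1
g(4) = mex{0,1} = 2
g(5) = mex{0,1} = 2
g(6) = mex{1,2} = 0
g(7) = mex{0,1,2} = 3
g(8) = mex{0,2} = 1
g(9) = mex{1,2,3} = 0
g(10) = mex{0,1} = 2
The P-positions (g = 0) in 0..10 are 0, 1, 6, 9.

0, 1, 6, 9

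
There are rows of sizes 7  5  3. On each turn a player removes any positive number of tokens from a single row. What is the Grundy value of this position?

Compute the nim-sum pairwise:
7 ⊕ 5 = 2
2 ⊕ 3 = 1

1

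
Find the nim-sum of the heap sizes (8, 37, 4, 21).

60

Nim-sum: 8 XOR 37 XOR 4 XOR 21 = 60.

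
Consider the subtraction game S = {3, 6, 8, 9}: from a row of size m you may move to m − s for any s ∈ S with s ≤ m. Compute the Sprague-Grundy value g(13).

Grundy values for subtraction set {3, 6, 8, 9}:
g(0) = mex{} = 0
g(1) = mex{} = 0
g(2) = mex{} = 0
g(3) = mex{0} = 1
g(4) = mex{0} = 1
g(5) = mex{0} = 1
g(6) = mex{0,1} = 2
g(7) = mex{0,1} = 2
g(8) = mex{0,1} = 2
g(9) = mex{0,1,2} = 3
g(10) = mex{0,1,2} = 3
g(11) = mex{0,1,2} = 3
g(12) = mex{1,2,3} = 0
g(13) = mex{1,2,3} = 0
So g(13) = 0.

0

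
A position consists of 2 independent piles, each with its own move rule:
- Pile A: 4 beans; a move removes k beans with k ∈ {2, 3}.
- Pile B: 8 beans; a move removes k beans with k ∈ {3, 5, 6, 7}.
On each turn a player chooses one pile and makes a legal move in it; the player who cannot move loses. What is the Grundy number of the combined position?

0

Grundy values for pile A (subtraction set {2, 3}):
g(0) = mex{} = 0
g(1) = mex{} = 0
g(2) = mex{0} = 1
g(3) = mex{0} = 1
g(4) = mex{0,1} = 2
So g(4) = 2.
For pile B, compute g(0), g(1), … with moves {3, 5, 6, 7}:
g(0) = mex{} = 0
g(1) = mex{} = 0
g(2) = mex{} = 0
g(3) = mex{0} = 1
g(4) = mex{0} = 1
g(5) = mex{0} = 1
g(6) = mex{0,1} = 2
g(7) = mex{0,1} = 2
g(8) = mex{0,1} = 2
So g(8) = 2.
By the Sprague-Grundy theorem, the Grundy value of a sum of independent games is the XOR of the component values.
Combined value = 2 ⊕ 2 = 0.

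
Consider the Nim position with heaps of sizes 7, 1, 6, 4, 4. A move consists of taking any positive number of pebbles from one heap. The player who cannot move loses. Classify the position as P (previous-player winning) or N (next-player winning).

P-position

Write each in binary and XOR column by column:
  111  (7)
  001  (1)
  110  (6)
  100  (4)
  100  (4)
  ---
  000  (0)
The nim-sum is 0, so this is a P-position: the player to move is in a losing position under optimal play.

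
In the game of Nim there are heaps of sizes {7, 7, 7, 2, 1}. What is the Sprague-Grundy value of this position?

4

Compute the nim-sum pairwise:
7 ^ 7 = 0
0 ^ 7 = 7
7 ^ 2 = 5
5 ^ 1 = 4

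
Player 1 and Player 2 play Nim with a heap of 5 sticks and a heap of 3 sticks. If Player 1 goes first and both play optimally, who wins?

Player 1 wins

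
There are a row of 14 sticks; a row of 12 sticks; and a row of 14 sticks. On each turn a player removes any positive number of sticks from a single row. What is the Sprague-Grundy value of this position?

12

Compute the nim-sum pairwise:
14 XOR 12 = 2
2 XOR 14 = 12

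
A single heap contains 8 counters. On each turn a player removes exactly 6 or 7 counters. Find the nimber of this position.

1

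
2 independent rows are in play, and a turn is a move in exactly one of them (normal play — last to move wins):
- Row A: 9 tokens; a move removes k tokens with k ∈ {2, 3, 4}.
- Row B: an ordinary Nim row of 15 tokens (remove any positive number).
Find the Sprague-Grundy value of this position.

14

For row A, compute g(0), g(1), … with moves {2, 3, 4}:
g(0) = mex{} = 0
g(1) = mex{} = 0
g(2) = mex{0} = 1
g(3) = mex{0} = 1
g(4) = mex{0,1} = 2
g(5) = mex{0,1} = 2
g(6) = mex{1,2} = 0
g(7) = mex{1,2} = 0
g(8) = mex{0,2} = 1
g(9) = mex{0,2} = 1
So g(9) = 1.
Row B is a plain Nim row of size 15, so its Grundy value is 15.
The value of a disjunctive sum is the nim-sum of the parts.
Combined value = 1 ⊕ 15 = 14.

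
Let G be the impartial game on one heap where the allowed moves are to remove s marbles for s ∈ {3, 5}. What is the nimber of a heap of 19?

1

Compute g(0), g(1), … for moves {3, 5}:
k:     0  1  2  3  4  5  6  7  8  9 10 11 12 13 14 15 16 17 18 19
g(k):  0  0  0  1  1  1  2  2  0  0  0  1  1  1  2  2  0  0  0  1
So g(19) = 1.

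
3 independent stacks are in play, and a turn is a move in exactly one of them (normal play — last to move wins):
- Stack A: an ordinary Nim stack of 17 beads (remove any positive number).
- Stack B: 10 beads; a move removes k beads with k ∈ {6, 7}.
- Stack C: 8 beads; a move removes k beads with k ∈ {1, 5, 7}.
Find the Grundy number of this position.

16

Stack A is a plain Nim stack of size 17, so its Grundy value is 17.
For stack B, compute g(0), g(1), … with moves {6, 7}:
k:     0  1  2  3  4  5  6  7  8  9 10
g(k):  0  0  0  0  0  0  1  1  1  1  1
So g(10) = 1.
Build the Grundy sequence for stack C with g(k) = mex{g(k−s) : s ∈ {1, 5, 7}, s ≤ k}:
g(0) = mex{} = 0
g(1) = mex{0} = 1
g(2) = mex{1} = 0
g(3) = mex{0} = 1
g(4) = mex{1} = 0
g(5) = mex{0} = 1
g(6) = mex{1} = 0
g(7) = mex{0} = 1
g(8) = mex{1} = 0
So g(8) = 0.
By the Sprague-Grundy theorem, the Grundy value of a sum of independent games is the XOR of the component values.
Combined value = 17 XOR 1 XOR 0 = 16.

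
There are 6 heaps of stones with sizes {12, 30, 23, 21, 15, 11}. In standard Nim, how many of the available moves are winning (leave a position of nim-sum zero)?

Nim-sum: 12 XOR 30 XOR 23 XOR 21 XOR 15 XOR 11 = 20.
The overall nim-sum is X = 20. A heap of size p has a winning move iff p XOR X < p (reduce it to p XOR X).
  12: 12 XOR 20 = 24 ≥ 12 — no move.
  30: 30 XOR 20 = 10 < 30 — winning move (to 10).
  23: 23 XOR 20 = 3 < 23 — winning move (to 3).
  21: 21 XOR 20 = 1 < 21 — winning move (to 1).
  15: 15 XOR 20 = 27 ≥ 15 — no move.
  11: 11 XOR 20 = 31 ≥ 11 — no move.
That gives 3 winning moves.

3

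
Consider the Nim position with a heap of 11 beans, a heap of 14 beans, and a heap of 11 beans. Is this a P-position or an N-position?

N-position

Nim-sum: 11 XOR 14 XOR 11 = 14.
The nim-sum is 14 ≠ 0, so this is an N-position: the player to move can win.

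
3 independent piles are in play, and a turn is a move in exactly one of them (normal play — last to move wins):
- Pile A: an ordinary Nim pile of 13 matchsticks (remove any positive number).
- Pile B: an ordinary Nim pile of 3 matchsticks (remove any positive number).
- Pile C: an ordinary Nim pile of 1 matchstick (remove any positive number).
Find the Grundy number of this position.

15

Pile A is a plain Nim pile of size 13, so its Grundy value is 13.
Pile B is a plain Nim pile of size 3, so its Grundy value is 3.
Pile C is a plain Nim pile of size 1, so its Grundy value is 1.
The value of a disjunctive sum is the nim-sum of the parts.
Combined value = 13 XOR 3 XOR 1 = 15.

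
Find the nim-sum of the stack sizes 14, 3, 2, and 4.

In binary:
  1110  (14)
  0011  (3)
  0010  (2)
  0100  (4)
  ----
  1011  (11)

11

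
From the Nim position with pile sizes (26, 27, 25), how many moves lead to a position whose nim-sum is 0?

In binary:
  11010  (26)
  11011  (27)
  11001  (25)
  -----
  11000  (24)
The overall nim-sum is X = 24. A pile of size p has a winning move iff p XOR X < p (reduce it to p XOR X).
  26: 26 XOR 24 = 2 < 26 — winning move (to 2).
  27: 27 XOR 24 = 3 < 27 — winning move (to 3).
  25: 25 XOR 24 = 1 < 25 — winning move (to 1).
That gives 3 winning moves.

3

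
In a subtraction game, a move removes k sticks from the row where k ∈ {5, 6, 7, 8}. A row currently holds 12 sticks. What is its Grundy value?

2

Compute g(0), g(1), … for moves {5, 6, 7, 8}:
g(0) = mex{} = 0
g(1) = mex{} = 0
g(2) = mex{} = 0
g(3) = mex{} = 0
g(4) = mex{} = 0
g(5) = mex{0} = 1
g(6) = mex{0} = 1
g(7) = mex{0} = 1
g(8) = mex{0} = 1
g(9) = mex{0} = 1
g(10) = mex{0,1} = 2
g(11) = mex{0,1} = 2
g(12) = mex{0,1} = 2
So g(12) = 2.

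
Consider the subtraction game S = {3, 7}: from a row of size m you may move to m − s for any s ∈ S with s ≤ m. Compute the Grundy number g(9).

1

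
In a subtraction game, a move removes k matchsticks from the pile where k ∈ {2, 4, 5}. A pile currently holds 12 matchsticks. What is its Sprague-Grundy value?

2

Compute g(0), g(1), … for moves {2, 4, 5}:
g(0) = mex{} = 0
g(1) = mex{} = 0
g(2) = mex{0} = 1
g(3) = mex{0} = 1
g(4) = mex{0,1} = 2
g(5) = mex{0,1} = 2
g(6) = mex{0,1,2} = 3
g(7) = mex{1,2} = 0
g(8) = mex{1,2,3} = 0
g(9) = mex{0,2} = 1
g(10) = mex{0,2,3} = 1
g(11) = mex{0,1,3} = 2
g(12) = mex{0,1} = 2
So g(12) = 2.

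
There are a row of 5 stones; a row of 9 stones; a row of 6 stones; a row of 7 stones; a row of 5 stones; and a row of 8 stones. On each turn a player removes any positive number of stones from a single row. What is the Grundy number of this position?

0

Compute the nim-sum pairwise:
5 ⊕ 9 = 12
12 ⊕ 6 = 10
10 ⊕ 7 = 13
13 ⊕ 5 = 8
8 ⊕ 8 = 0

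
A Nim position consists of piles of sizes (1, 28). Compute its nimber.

29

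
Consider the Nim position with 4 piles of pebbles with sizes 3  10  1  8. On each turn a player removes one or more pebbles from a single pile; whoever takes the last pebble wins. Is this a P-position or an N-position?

Compute the nim-sum pairwise:
3 XOR 10 = 9
9 XOR 1 = 8
8 XOR 8 = 0
The nim-sum is 0, so this is a P-position: the player to move is in a losing position under optimal play.

P-position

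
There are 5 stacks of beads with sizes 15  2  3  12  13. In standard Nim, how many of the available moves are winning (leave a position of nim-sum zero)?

Compute the nim-sum pairwise:
15 ⊕ 2 = 13
13 ⊕ 3 = 14
14 ⊕ 12 = 2
2 ⊕ 13 = 15
The overall nim-sum is X = 15. A stack of size p has a winning move iff p XOR X < p (reduce it to p XOR X).
  15: 15 XOR 15 = 0 < 15 — winning move (to 0).
  2: 2 XOR 15 = 13 ≥ 2 — no move.
  3: 3 XOR 15 = 12 ≥ 3 — no move.
  12: 12 XOR 15 = 3 < 12 — winning move (to 3).
  13: 13 XOR 15 = 2 < 13 — winning move (to 2).
That gives 3 winning moves.

3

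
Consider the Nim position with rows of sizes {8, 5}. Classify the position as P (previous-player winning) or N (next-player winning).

N-position

Nim-sum: 8 ^ 5 = 13.
The nim-sum is 13 ≠ 0, so this is an N-position: the player to move can win.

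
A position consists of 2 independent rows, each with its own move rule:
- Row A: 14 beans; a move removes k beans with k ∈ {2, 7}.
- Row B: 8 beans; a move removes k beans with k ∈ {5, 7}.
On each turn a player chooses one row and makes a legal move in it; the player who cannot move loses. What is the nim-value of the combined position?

1

Build the Grundy sequence for row A with g(k) = mex{g(k−s) : s ∈ {2, 7}, s ≤ k}:
g(0) = mex{} = 0
g(1) = mex{} = 0
g(2) = mex{0} = 1
g(3) = mex{0} = 1
g(4) = mex{1} = 0
g(5) = mex{1} = 0
g(6) = mex{0} = 1
g(7) = mex{0} = 1
g(8) = mex{0,1} = 2
g(9) = mex{1} = 0
g(10) = mex{1,2} = 0
g(11) = mex{0} = 1
g(12) = mex{0} = 1
g(13) = mex{1} = 0
g(14) = mex{1} = 0
So g(14) = 0.
Build the Grundy sequence for row B with g(k) = mex{g(k−s) : s ∈ {5, 7}, s ≤ k}:
k:     0  1  2  3  4  5  6  7  8
g(k):  0  0  0  0  0  1  1  1  1
So g(8) = 1.
The value of a disjunctive sum is the nim-sum of the parts.
Combined value = 0 XOR 1 = 1.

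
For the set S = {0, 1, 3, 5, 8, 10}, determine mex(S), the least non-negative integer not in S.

2

The values 0, 1 are all present; 2 is the first non-negative integer missing from the set.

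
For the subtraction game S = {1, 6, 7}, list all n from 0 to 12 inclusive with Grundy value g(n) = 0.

0, 2, 4, 12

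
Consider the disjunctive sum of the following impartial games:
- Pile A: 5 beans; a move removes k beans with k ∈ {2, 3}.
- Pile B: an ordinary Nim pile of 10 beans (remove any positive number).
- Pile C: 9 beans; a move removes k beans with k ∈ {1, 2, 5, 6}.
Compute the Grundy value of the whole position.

Build the Grundy sequence for pile A with g(k) = mex{g(k−s) : s ∈ {2, 3}, s ≤ k}:
g(0) = mex{} = 0
g(1) = mex{} = 0
g(2) = mex{0} = 1
g(3) = mex{0} = 1
g(4) = mex{0,1} = 2
g(5) = mex{1} = 0
So g(5) = 0.
Pile B is a plain Nim pile of size 10, so its Grundy value is 10.
For pile C, compute g(0), g(1), … with moves {1, 2, 5, 6}:
g(0) = mex{} = 0
g(1) = mex{0} = 1
g(2) = mex{0,1} = 2
g(3) = mex{1,2} = 0
g(4) = mex{0,2} = 1
g(5) = mex{0,1} = 2
g(6) = mex{0,1,2} = 3
g(7) = mex{1,2,3} = 0
g(8) = mex{0,2,3} = 1
g(9) = mex{0,1} = 2
So g(9) = 2.
The value of a disjunctive sum is the nim-sum of the parts.
Combined value = 0 XOR 10 XOR 2 = 8.

8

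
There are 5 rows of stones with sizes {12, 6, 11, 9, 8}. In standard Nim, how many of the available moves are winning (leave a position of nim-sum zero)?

0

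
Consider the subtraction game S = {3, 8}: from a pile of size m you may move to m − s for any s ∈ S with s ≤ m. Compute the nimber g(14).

1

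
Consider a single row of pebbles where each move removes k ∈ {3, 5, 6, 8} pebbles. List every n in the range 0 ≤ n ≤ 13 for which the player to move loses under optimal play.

0, 1, 2, 11, 12, 13

Compute g(0), g(1), … for moves {3, 5, 6, 8}:
k:     0  1  2  3  4  5  6  7  8  9 10 11 12 13
g(k):  0  0  0  1  1  1  2  2  2  3  3  0  0  0
The P-positions (g = 0) in 0..13 are 0, 1, 2, 11, 12, 13.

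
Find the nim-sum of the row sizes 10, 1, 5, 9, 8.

15

Nim-sum: 10 ⊕ 1 ⊕ 5 ⊕ 9 ⊕ 8 = 15.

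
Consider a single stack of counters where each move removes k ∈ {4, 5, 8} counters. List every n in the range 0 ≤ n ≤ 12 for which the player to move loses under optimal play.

0, 1, 2, 3, 12

Compute g(0), g(1), … for moves {4, 5, 8}:
k:     0  1  2  3  4  5  6  7  8  9 10 11 12
g(k):  0  0  0  0  1  1  1  1  2  2  2  2  0
The P-positions (g = 0) in 0..12 are 0, 1, 2, 3, 12.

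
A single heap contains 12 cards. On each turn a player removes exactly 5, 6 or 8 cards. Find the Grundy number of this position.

2

Build the Grundy sequence with g(k) = mex{g(k−s) : s ∈ {5, 6, 8}, s ≤ k}:
k:     0  1  2  3  4  5  6  7  8  9 10 11 12
g(k):  0  0  0  0  0  1  1  1  1  1  2  2  2
So g(12) = 2.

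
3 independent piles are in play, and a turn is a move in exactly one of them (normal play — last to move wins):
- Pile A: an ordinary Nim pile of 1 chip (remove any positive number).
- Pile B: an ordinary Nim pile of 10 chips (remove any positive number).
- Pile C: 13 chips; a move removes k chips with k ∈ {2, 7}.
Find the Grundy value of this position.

11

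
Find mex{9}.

0

0 is not in the set, so the mex is 0.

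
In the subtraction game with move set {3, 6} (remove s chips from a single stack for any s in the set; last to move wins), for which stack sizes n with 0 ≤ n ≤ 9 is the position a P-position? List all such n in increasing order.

0, 1, 2, 9

Build the Grundy sequence with g(k) = mex{g(k−s) : s ∈ {3, 6}, s ≤ k}:
k:     0  1  2  3  4  5  6  7  8  9
g(k):  0  0  0  1  1  1  2  2  2  0
The P-positions (g = 0) in 0..9 are 0, 1, 2, 9.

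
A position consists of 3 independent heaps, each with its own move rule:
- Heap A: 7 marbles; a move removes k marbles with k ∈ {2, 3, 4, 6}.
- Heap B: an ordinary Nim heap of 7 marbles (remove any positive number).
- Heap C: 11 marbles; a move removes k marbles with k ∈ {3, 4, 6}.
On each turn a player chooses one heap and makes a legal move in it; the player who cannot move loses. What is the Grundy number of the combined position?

Build the Grundy sequence for heap A with g(k) = mex{g(k−s) : s ∈ {2, 3, 4, 6}, s ≤ k}:
k:     0  1  2  3  4  5  6  7
g(k):  0  0  1  1  2  2  3  3
So g(7) = 3.
Heap B is a plain Nim heap of size 7, so its Grundy value is 7.
Grundy values for heap C (subtraction set {3, 4, 6}):
k:     0  1  2  3  4  5  6  7  8  9 10 11
g(k):  0  0  0  1  1  1  2  2  2  0  0  0
So g(11) = 0.
The value of a disjunctive sum is the nim-sum of the parts.
Combined value = 3 ⊕ 7 ⊕ 0 = 4.

4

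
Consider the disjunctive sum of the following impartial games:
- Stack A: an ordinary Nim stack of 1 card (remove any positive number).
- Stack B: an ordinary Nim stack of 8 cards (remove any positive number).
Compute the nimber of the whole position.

9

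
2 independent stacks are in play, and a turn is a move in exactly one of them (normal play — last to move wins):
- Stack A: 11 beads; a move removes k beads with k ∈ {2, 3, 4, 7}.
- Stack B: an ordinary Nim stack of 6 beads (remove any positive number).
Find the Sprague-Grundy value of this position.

6

Grundy values for stack A (subtraction set {2, 3, 4, 7}):
k:     0  1  2  3  4  5  6  7  8  9 10 11
g(k):  0  0  1  1  2  2  0  3  1  4  2  0
So g(11) = 0.
Stack B is a plain Nim stack of size 6, so its Grundy value is 6.
By the Sprague-Grundy theorem, the Grundy value of a sum of independent games is the XOR of the component values.
Combined value = 0 XOR 6 = 6.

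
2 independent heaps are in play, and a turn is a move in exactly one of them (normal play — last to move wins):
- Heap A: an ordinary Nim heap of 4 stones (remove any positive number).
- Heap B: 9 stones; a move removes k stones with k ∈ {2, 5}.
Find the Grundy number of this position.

5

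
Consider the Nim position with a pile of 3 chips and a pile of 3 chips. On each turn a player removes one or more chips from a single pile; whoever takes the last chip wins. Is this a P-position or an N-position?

P-position

Nim-sum: 3 ^ 3 = 0.
The nim-sum is 0, so this is a P-position: the player to move is in a losing position under optimal play.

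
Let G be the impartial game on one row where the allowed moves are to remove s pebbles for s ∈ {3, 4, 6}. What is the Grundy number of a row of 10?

Compute g(0), g(1), … for moves {3, 4, 6}:
k:     0  1  2  3  4  5  6  7  8  9 10
g(k):  0  0  0  1  1  1  2  2  2  0  0
So g(10) = 0.

0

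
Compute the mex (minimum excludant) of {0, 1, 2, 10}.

3

The values 0, 1, 2 are all present; 3 is the first non-negative integer missing from the set.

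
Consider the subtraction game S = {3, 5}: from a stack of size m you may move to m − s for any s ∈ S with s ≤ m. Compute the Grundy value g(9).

0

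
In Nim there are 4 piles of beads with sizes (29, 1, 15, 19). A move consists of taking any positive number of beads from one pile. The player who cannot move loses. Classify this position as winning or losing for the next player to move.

Losing position

Compute the nim-sum pairwise:
29 ⊕ 1 = 28
28 ⊕ 15 = 19
19 ⊕ 19 = 0
The nim-sum is 0, so this is a P-position: the player to move is in a losing position under optimal play.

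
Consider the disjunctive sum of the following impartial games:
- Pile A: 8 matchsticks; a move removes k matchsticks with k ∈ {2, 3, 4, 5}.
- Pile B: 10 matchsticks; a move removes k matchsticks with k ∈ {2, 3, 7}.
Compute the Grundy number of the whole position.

Grundy values for pile A (subtraction set {2, 3, 4, 5}):
k:     0  1  2  3  4  5  6  7  8
g(k):  0  0  1  1  2  2  3  0  0
So g(8) = 0.
Build the Grundy sequence for pile B with g(k) = mex{g(k−s) : s ∈ {2, 3, 7}, s ≤ k}:
g(0) = mex{} = 0
g(1) = mex{} = 0
g(2) = mex{0} = 1
g(3) = mex{0} = 1
g(4) = mex{0,1} = 2
g(5) = mex{1} = 0
g(6) = mex{1,2} = 0
g(7) = mex{0,2} = 1
g(8) = mex{0} = 1
g(9) = mex{0,1} = 2
g(10) = mex{1} = 0
So g(10) = 0.
By the Sprague-Grundy theorem, the Grundy value of a sum of independent games is the XOR of the component values.
Combined value = 0 ⊕ 0 = 0.

0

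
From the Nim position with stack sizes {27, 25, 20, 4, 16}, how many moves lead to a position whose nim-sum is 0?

Compute the nim-sum pairwise:
27 ⊕ 25 = 2
2 ⊕ 20 = 22
22 ⊕ 4 = 18
18 ⊕ 16 = 2
The overall nim-sum is X = 2. A stack of size p has a winning move iff p XOR X < p (reduce it to p XOR X).
  27: 27 XOR 2 = 25 < 27 — winning move (to 25).
  25: 25 XOR 2 = 27 ≥ 25 — no move.
  20: 20 XOR 2 = 22 ≥ 20 — no move.
  4: 4 XOR 2 = 6 ≥ 4 — no move.
  16: 16 XOR 2 = 18 ≥ 16 — no move.
That gives 1 winning move.

1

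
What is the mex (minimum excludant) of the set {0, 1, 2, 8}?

3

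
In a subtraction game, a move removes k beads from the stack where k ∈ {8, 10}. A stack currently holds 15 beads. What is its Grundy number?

1

Compute g(0), g(1), … for moves {8, 10}:
k:     0  1  2  3  4  5  6  7  8  9 10 11 12 13 14 15
g(k):  0  0  0  0  0  0  0  0  1  1  1  1  1  1  1  1
So g(15) = 1.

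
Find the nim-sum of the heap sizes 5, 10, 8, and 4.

Nim-sum: 5 ⊕ 10 ⊕ 8 ⊕ 4 = 3.

3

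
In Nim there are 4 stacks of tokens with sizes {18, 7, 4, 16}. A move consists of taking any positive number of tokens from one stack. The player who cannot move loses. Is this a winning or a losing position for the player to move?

Compute the nim-sum pairwise:
18 ^ 7 = 21
21 ^ 4 = 17
17 ^ 16 = 1
The nim-sum is 1 ≠ 0, so this is an N-position: the player to move can win.

Winning position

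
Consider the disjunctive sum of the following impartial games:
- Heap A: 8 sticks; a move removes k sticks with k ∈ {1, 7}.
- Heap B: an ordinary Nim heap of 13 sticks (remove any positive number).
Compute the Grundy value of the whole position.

For heap A, compute g(0), g(1), … with moves {1, 7}:
g(0) = mex{} = 0
g(1) = mex{0} = 1
g(2) = mex{1} = 0
g(3) = mex{0} = 1
g(4) = mex{1} = 0
g(5) = mex{0} = 1
g(6) = mex{1} = 0
g(7) = mex{0} = 1
g(8) = mex{1} = 0
So g(8) = 0.
Heap B is a plain Nim heap of size 13, so its Grundy value is 13.
By the Sprague-Grundy theorem, the Grundy value of a sum of independent games is the XOR of the component values.
Combined value = 0 ⊕ 13 = 13.

13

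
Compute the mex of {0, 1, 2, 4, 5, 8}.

The values 0, 1, 2 are all present; 3 is the first non-negative integer missing from the set.

3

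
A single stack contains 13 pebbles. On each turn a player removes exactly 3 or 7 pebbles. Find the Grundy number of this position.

1

Grundy values for subtraction set {3, 7}:
k:     0  1  2  3  4  5  6  7  8  9 10 11 12 13
g(k):  0  0  0  1  1  1  0  2  2  1  0  0  0  1
So g(13) = 1.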